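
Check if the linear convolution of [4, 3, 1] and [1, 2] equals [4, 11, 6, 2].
Recompute linear convolution of [4, 3, 1] and [1, 2]: y[0] = 4×1 = 4; y[1] = 4×2 + 3×1 = 11; y[2] = 3×2 + 1×1 = 7; y[3] = 1×2 = 2 → [4, 11, 7, 2]. Compare to given [4, 11, 6, 2]: they differ at index 2: given 6, correct 7, so answer: No

No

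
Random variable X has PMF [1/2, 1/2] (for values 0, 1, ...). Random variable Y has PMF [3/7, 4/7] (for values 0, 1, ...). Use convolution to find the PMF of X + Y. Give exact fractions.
P(X+Y=k) = Σ_i P(X=i)·P(Y=k-i) — a convolution of [1/2, 1/2] and [3/7, 4/7]. P(X+Y=0) = (1/2)×(3/7) = 3/14; P(X+Y=1) = (1/2)×(4/7) + (1/2)×(3/7) = 2/7 + 3/14 = 1/2; P(X+Y=2) = (1/2)×(4/7) = 2/7. PMF: [3/14, 1/2, 2/7] (sums to 1 ✓)

[3/14, 1/2, 2/7]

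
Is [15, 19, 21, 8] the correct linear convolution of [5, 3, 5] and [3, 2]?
Recompute linear convolution of [5, 3, 5] and [3, 2]: y[0] = 5×3 = 15; y[1] = 5×2 + 3×3 = 19; y[2] = 3×2 + 5×3 = 21; y[3] = 5×2 = 10 → [15, 19, 21, 10]. Compare to given [15, 19, 21, 8]: they differ at index 3: given 8, correct 10, so answer: No

No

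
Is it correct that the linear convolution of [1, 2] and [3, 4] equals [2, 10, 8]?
Recompute linear convolution of [1, 2] and [3, 4]: y[0] = 1×3 = 3; y[1] = 1×4 + 2×3 = 10; y[2] = 2×4 = 8 → [3, 10, 8]. Compare to given [2, 10, 8]: they differ at index 0: given 2, correct 3, so answer: No

No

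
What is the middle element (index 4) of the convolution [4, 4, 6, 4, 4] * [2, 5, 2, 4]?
Use y[k] = Σ_i a[i]·b[k-i] at k=4. y[4] = 4×4 + 6×2 + 4×5 + 4×2 = 56

56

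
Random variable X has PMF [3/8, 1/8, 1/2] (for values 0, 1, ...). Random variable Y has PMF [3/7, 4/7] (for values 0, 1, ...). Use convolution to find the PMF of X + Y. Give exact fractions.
P(X+Y=k) = Σ_i P(X=i)·P(Y=k-i) — a convolution of [3/8, 1/8, 1/2] and [3/7, 4/7]. P(X+Y=0) = (3/8)×(3/7) = 9/56; P(X+Y=1) = (3/8)×(4/7) + (1/8)×(3/7) = 3/14 + 3/56 = 15/56; P(X+Y=2) = (1/8)×(4/7) + (1/2)×(3/7) = 1/14 + 3/14 = 2/7; P(X+Y=3) = (1/2)×(4/7) = 2/7. PMF: [9/56, 15/56, 2/7, 2/7] (sums to 1 ✓)

[9/56, 15/56, 2/7, 2/7]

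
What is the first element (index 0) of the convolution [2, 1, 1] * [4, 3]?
Use y[k] = Σ_i a[i]·b[k-i] at k=0. y[0] = 2×4 = 8

8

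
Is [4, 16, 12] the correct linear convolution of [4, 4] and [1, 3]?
Recompute linear convolution of [4, 4] and [1, 3]: y[0] = 4×1 = 4; y[1] = 4×3 + 4×1 = 16; y[2] = 4×3 = 12 → [4, 16, 12]. Given [4, 16, 12] matches, so answer: Yes

Yes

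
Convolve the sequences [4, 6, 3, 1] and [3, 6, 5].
y[0] = 4×3 = 12; y[1] = 4×6 + 6×3 = 42; y[2] = 4×5 + 6×6 + 3×3 = 65; y[3] = 6×5 + 3×6 + 1×3 = 51; y[4] = 3×5 + 1×6 = 21; y[5] = 1×5 = 5

[12, 42, 65, 51, 21, 5]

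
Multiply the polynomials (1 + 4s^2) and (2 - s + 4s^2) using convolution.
Ascending coefficients: a = [1, 0, 4], b = [2, -1, 4]. c[0] = 1×2 = 2; c[1] = 1×-1 + 0×2 = -1; c[2] = 1×4 + 0×-1 + 4×2 = 12; c[3] = 0×4 + 4×-1 = -4; c[4] = 4×4 = 16. Result coefficients: [2, -1, 12, -4, 16] → 2 - s + 12s^2 - 4s^3 + 16s^4

2 - s + 12s^2 - 4s^3 + 16s^4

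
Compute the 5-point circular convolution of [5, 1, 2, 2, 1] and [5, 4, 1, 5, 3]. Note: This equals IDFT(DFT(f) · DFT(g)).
Either evaluate y[k] = Σ_j f[j]·g[(k-j) mod 5] directly, or use IDFT(DFT(f) · DFT(g)). y[0] = 5×5 + 1×3 + 2×5 + 2×1 + 1×4 = 44; y[1] = 5×4 + 1×5 + 2×3 + 2×5 + 1×1 = 42; y[2] = 5×1 + 1×4 + 2×5 + 2×3 + 1×5 = 30; y[3] = 5×5 + 1×1 + 2×4 + 2×5 + 1×3 = 47; y[4] = 5×3 + 1×5 + 2×1 + 2×4 + 1×5 = 35. Result: [44, 42, 30, 47, 35]

[44, 42, 30, 47, 35]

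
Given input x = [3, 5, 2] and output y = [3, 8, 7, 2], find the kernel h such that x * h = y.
Output length 4 = len(x) + len(h) - 1 ⇒ len(h) = 2. Solve h forward using h[k] = (y[k] - Σ_{i≥1} x[i]·h[k-i]) / x[0]: h[0] = y[0] / x[0] = 3 / 3 = 1; h[1] = (y[1] - 5×1) / x[0] = (8 - 5×1) / 3 = 1. So h = [1, 1]. Forward-check [3, 5, 2] * [1, 1]: y[0] = 3×1 = 3; y[1] = 3×1 + 5×1 = 8; y[2] = 5×1 + 2×1 = 7; y[3] = 2×1 = 2 → [3, 8, 7, 2] ✓

[1, 1]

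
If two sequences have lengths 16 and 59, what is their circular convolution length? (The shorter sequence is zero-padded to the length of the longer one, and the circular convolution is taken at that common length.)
Circular convolution (zero-padding the shorter input) has length max(m, n) = max(16, 59) = 59

59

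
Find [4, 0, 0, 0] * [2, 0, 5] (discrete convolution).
y[0] = 4×2 = 8; y[1] = 4×0 + 0×2 = 0; y[2] = 4×5 + 0×0 + 0×2 = 20; y[3] = 0×5 + 0×0 + 0×2 = 0; y[4] = 0×5 + 0×0 = 0; y[5] = 0×5 = 0

[8, 0, 20, 0, 0, 0]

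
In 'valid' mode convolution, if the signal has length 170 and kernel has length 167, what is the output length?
'Valid' mode counts only positions where the kernel fully overlaps the signal: m - n + 1 = 170 - 167 + 1 = 4

4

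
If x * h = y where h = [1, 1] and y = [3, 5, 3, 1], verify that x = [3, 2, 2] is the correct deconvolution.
Forward-compute [3, 2, 2] * [1, 1]: y[0] = 3×1 = 3; y[1] = 3×1 + 2×1 = 5; y[2] = 2×1 + 2×1 = 4; y[3] = 2×1 = 2 → [3, 5, 4, 2]. Does not match given y = [3, 5, 3, 1].

Not verified. [3, 2, 2] * [1, 1] = [3, 5, 4, 2], which differs from [3, 5, 3, 1] at index 2.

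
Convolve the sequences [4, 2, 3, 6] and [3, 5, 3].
y[0] = 4×3 = 12; y[1] = 4×5 + 2×3 = 26; y[2] = 4×3 + 2×5 + 3×3 = 31; y[3] = 2×3 + 3×5 + 6×3 = 39; y[4] = 3×3 + 6×5 = 39; y[5] = 6×3 = 18

[12, 26, 31, 39, 39, 18]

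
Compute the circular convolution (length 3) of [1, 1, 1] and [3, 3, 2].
Use y[k] = Σ_j u[j]·v[(k-j) mod 3]. y[0] = 1×3 + 1×2 + 1×3 = 8; y[1] = 1×3 + 1×3 + 1×2 = 8; y[2] = 1×2 + 1×3 + 1×3 = 8. Result: [8, 8, 8]

[8, 8, 8]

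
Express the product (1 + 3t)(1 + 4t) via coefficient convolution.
Ascending coefficients: a = [1, 3], b = [1, 4]. c[0] = 1×1 = 1; c[1] = 1×4 + 3×1 = 7; c[2] = 3×4 = 12. Result coefficients: [1, 7, 12] → 1 + 7t + 12t^2

1 + 7t + 12t^2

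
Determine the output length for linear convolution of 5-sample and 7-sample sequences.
Linear/full convolution length: m + n - 1 = 5 + 7 - 1 = 11

11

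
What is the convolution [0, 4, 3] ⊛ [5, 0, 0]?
y[0] = 0×5 = 0; y[1] = 0×0 + 4×5 = 20; y[2] = 0×0 + 4×0 + 3×5 = 15; y[3] = 4×0 + 3×0 = 0; y[4] = 3×0 = 0

[0, 20, 15, 0, 0]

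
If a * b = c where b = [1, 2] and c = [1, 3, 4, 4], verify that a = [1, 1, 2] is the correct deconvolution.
Forward-compute [1, 1, 2] * [1, 2]: c[0] = 1×1 = 1; c[1] = 1×2 + 1×1 = 3; c[2] = 1×2 + 2×1 = 4; c[3] = 2×2 = 4 → [1, 3, 4, 4]. Matches given c = [1, 3, 4, 4], so verified.

Verified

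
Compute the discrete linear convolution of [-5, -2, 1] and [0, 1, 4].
y[0] = -5×0 = 0; y[1] = -5×1 + -2×0 = -5; y[2] = -5×4 + -2×1 + 1×0 = -22; y[3] = -2×4 + 1×1 = -7; y[4] = 1×4 = 4

[0, -5, -22, -7, 4]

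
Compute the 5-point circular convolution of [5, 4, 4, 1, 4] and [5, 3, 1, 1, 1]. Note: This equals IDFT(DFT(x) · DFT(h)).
Either evaluate y[k] = Σ_j x[j]·h[(k-j) mod 5] directly, or use IDFT(DFT(x) · DFT(h)). y[0] = 5×5 + 4×1 + 4×1 + 1×1 + 4×3 = 46; y[1] = 5×3 + 4×5 + 4×1 + 1×1 + 4×1 = 44; y[2] = 5×1 + 4×3 + 4×5 + 1×1 + 4×1 = 42; y[3] = 5×1 + 4×1 + 4×3 + 1×5 + 4×1 = 30; y[4] = 5×1 + 4×1 + 4×1 + 1×3 + 4×5 = 36. Result: [46, 44, 42, 30, 36]

[46, 44, 42, 30, 36]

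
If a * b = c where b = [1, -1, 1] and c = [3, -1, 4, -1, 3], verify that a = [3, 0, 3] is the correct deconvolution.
Forward-compute [3, 0, 3] * [1, -1, 1]: c[0] = 3×1 = 3; c[1] = 3×-1 + 0×1 = -3; c[2] = 3×1 + 0×-1 + 3×1 = 6; c[3] = 0×1 + 3×-1 = -3; c[4] = 3×1 = 3 → [3, -3, 6, -3, 3]. Does not match given c = [3, -1, 4, -1, 3].

Not verified. [3, 0, 3] * [1, -1, 1] = [3, -3, 6, -3, 3], which differs from [3, -1, 4, -1, 3] at index 1.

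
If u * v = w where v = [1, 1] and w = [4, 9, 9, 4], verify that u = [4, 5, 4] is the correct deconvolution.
Forward-compute [4, 5, 4] * [1, 1]: w[0] = 4×1 = 4; w[1] = 4×1 + 5×1 = 9; w[2] = 5×1 + 4×1 = 9; w[3] = 4×1 = 4 → [4, 9, 9, 4]. Matches given w = [4, 9, 9, 4], so verified.

Verified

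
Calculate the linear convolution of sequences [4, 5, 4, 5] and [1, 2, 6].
y[0] = 4×1 = 4; y[1] = 4×2 + 5×1 = 13; y[2] = 4×6 + 5×2 + 4×1 = 38; y[3] = 5×6 + 4×2 + 5×1 = 43; y[4] = 4×6 + 5×2 = 34; y[5] = 5×6 = 30

[4, 13, 38, 43, 34, 30]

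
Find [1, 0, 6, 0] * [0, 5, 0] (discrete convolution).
y[0] = 1×0 = 0; y[1] = 1×5 + 0×0 = 5; y[2] = 1×0 + 0×5 + 6×0 = 0; y[3] = 0×0 + 6×5 + 0×0 = 30; y[4] = 6×0 + 0×5 = 0; y[5] = 0×0 = 0

[0, 5, 0, 30, 0, 0]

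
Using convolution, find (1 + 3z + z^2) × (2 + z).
Ascending coefficients: a = [1, 3, 1], b = [2, 1]. c[0] = 1×2 = 2; c[1] = 1×1 + 3×2 = 7; c[2] = 3×1 + 1×2 = 5; c[3] = 1×1 = 1. Result coefficients: [2, 7, 5, 1] → 2 + 7z + 5z^2 + z^3

2 + 7z + 5z^2 + z^3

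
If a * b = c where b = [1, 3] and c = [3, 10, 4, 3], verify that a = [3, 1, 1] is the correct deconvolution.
Forward-compute [3, 1, 1] * [1, 3]: c[0] = 3×1 = 3; c[1] = 3×3 + 1×1 = 10; c[2] = 1×3 + 1×1 = 4; c[3] = 1×3 = 3 → [3, 10, 4, 3]. Matches given c = [3, 10, 4, 3], so verified.

Verified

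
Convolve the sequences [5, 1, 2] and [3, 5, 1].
y[0] = 5×3 = 15; y[1] = 5×5 + 1×3 = 28; y[2] = 5×1 + 1×5 + 2×3 = 16; y[3] = 1×1 + 2×5 = 11; y[4] = 2×1 = 2

[15, 28, 16, 11, 2]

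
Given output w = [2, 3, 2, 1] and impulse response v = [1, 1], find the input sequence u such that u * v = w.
Deconvolve w=[2, 3, 2, 1] by v=[1, 1]. Since v[0]=1, solve forward: u[0] = w[0] / 1 = 2; u[1] = (w[1] - 2×1) / 1 = 1; u[2] = (w[2] - 1×1) / 1 = 1. So u = [2, 1, 1]. Check by forward convolution: w[0] = 2×1 = 2; w[1] = 2×1 + 1×1 = 3; w[2] = 1×1 + 1×1 = 2; w[3] = 1×1 = 1

[2, 1, 1]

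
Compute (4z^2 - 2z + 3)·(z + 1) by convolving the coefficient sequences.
Ascending coefficients: a = [3, -2, 4], b = [1, 1]. c[0] = 3×1 = 3; c[1] = 3×1 + -2×1 = 1; c[2] = -2×1 + 4×1 = 2; c[3] = 4×1 = 4. Result coefficients: [3, 1, 2, 4] → 4z^3 + 2z^2 + z + 3

4z^3 + 2z^2 + z + 3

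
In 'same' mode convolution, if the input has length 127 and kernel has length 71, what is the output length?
'Same' mode returns an output with the same length as the input: 127

127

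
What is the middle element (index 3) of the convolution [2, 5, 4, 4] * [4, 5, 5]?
Use y[k] = Σ_i a[i]·b[k-i] at k=3. y[3] = 5×5 + 4×5 + 4×4 = 61

61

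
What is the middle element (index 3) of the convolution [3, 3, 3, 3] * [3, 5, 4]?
Use y[k] = Σ_i a[i]·b[k-i] at k=3. y[3] = 3×4 + 3×5 + 3×3 = 36

36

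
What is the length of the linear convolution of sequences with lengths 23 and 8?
Linear/full convolution length: m + n - 1 = 23 + 8 - 1 = 30

30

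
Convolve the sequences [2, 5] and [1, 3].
y[0] = 2×1 = 2; y[1] = 2×3 + 5×1 = 11; y[2] = 5×3 = 15

[2, 11, 15]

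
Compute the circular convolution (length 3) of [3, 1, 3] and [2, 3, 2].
Use y[k] = Σ_j u[j]·v[(k-j) mod 3]. y[0] = 3×2 + 1×2 + 3×3 = 17; y[1] = 3×3 + 1×2 + 3×2 = 17; y[2] = 3×2 + 1×3 + 3×2 = 15. Result: [17, 17, 15]

[17, 17, 15]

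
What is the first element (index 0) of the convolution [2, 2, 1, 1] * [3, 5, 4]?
Use y[k] = Σ_i a[i]·b[k-i] at k=0. y[0] = 2×3 = 6

6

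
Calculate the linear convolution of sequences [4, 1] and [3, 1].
y[0] = 4×3 = 12; y[1] = 4×1 + 1×3 = 7; y[2] = 1×1 = 1

[12, 7, 1]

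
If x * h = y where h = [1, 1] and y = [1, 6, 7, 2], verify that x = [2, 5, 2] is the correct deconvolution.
Forward-compute [2, 5, 2] * [1, 1]: y[0] = 2×1 = 2; y[1] = 2×1 + 5×1 = 7; y[2] = 5×1 + 2×1 = 7; y[3] = 2×1 = 2 → [2, 7, 7, 2]. Does not match given y = [1, 6, 7, 2].

Not verified. [2, 5, 2] * [1, 1] = [2, 7, 7, 2], which differs from [1, 6, 7, 2] at index 0.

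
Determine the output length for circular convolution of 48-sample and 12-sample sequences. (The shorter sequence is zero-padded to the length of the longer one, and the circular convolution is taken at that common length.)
Circular convolution (zero-padding the shorter input) has length max(m, n) = max(48, 12) = 48

48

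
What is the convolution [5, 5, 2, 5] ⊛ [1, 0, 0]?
y[0] = 5×1 = 5; y[1] = 5×0 + 5×1 = 5; y[2] = 5×0 + 5×0 + 2×1 = 2; y[3] = 5×0 + 2×0 + 5×1 = 5; y[4] = 2×0 + 5×0 = 0; y[5] = 5×0 = 0

[5, 5, 2, 5, 0, 0]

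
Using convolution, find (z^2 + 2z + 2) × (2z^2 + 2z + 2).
Ascending coefficients: a = [2, 2, 1], b = [2, 2, 2]. c[0] = 2×2 = 4; c[1] = 2×2 + 2×2 = 8; c[2] = 2×2 + 2×2 + 1×2 = 10; c[3] = 2×2 + 1×2 = 6; c[4] = 1×2 = 2. Result coefficients: [4, 8, 10, 6, 2] → 2z^4 + 6z^3 + 10z^2 + 8z + 4

2z^4 + 6z^3 + 10z^2 + 8z + 4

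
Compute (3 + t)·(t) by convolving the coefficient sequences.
Ascending coefficients: a = [3, 1], b = [0, 1]. c[0] = 3×0 = 0; c[1] = 3×1 + 1×0 = 3; c[2] = 1×1 = 1. Result coefficients: [0, 3, 1] → 3t + t^2

3t + t^2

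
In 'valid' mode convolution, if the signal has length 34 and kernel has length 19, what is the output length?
'Valid' mode counts only positions where the kernel fully overlaps the signal: m - n + 1 = 34 - 19 + 1 = 16

16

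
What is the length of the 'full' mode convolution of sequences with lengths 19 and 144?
Linear/full convolution length: m + n - 1 = 19 + 144 - 1 = 162

162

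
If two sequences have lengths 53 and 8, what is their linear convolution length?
Linear/full convolution length: m + n - 1 = 53 + 8 - 1 = 60

60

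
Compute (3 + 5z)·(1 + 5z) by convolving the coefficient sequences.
Ascending coefficients: a = [3, 5], b = [1, 5]. c[0] = 3×1 = 3; c[1] = 3×5 + 5×1 = 20; c[2] = 5×5 = 25. Result coefficients: [3, 20, 25] → 3 + 20z + 25z^2

3 + 20z + 25z^2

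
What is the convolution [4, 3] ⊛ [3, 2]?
y[0] = 4×3 = 12; y[1] = 4×2 + 3×3 = 17; y[2] = 3×2 = 6

[12, 17, 6]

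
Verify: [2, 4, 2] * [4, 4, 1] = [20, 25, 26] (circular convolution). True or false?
Recompute circular convolution of [2, 4, 2] and [4, 4, 1]: y[0] = 2×4 + 4×1 + 2×4 = 20; y[1] = 2×4 + 4×4 + 2×1 = 26; y[2] = 2×1 + 4×4 + 2×4 = 26 → [20, 26, 26]. Compare to given [20, 25, 26]: they differ at index 1: given 25, correct 26, so answer: No

No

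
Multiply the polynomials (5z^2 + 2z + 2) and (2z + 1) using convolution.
Ascending coefficients: a = [2, 2, 5], b = [1, 2]. c[0] = 2×1 = 2; c[1] = 2×2 + 2×1 = 6; c[2] = 2×2 + 5×1 = 9; c[3] = 5×2 = 10. Result coefficients: [2, 6, 9, 10] → 10z^3 + 9z^2 + 6z + 2

10z^3 + 9z^2 + 6z + 2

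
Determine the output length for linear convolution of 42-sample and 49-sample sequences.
Linear/full convolution length: m + n - 1 = 42 + 49 - 1 = 90

90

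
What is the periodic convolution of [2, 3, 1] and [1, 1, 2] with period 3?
Use y[k] = Σ_j s[j]·t[(k-j) mod 3]. y[0] = 2×1 + 3×2 + 1×1 = 9; y[1] = 2×1 + 3×1 + 1×2 = 7; y[2] = 2×2 + 3×1 + 1×1 = 8. Result: [9, 7, 8]

[9, 7, 8]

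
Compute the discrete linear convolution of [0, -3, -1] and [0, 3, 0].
y[0] = 0×0 = 0; y[1] = 0×3 + -3×0 = 0; y[2] = 0×0 + -3×3 + -1×0 = -9; y[3] = -3×0 + -1×3 = -3; y[4] = -1×0 = 0

[0, 0, -9, -3, 0]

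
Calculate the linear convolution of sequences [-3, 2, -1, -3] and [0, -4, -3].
y[0] = -3×0 = 0; y[1] = -3×-4 + 2×0 = 12; y[2] = -3×-3 + 2×-4 + -1×0 = 1; y[3] = 2×-3 + -1×-4 + -3×0 = -2; y[4] = -1×-3 + -3×-4 = 15; y[5] = -3×-3 = 9

[0, 12, 1, -2, 15, 9]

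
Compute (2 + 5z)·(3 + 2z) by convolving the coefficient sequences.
Ascending coefficients: a = [2, 5], b = [3, 2]. c[0] = 2×3 = 6; c[1] = 2×2 + 5×3 = 19; c[2] = 5×2 = 10. Result coefficients: [6, 19, 10] → 6 + 19z + 10z^2

6 + 19z + 10z^2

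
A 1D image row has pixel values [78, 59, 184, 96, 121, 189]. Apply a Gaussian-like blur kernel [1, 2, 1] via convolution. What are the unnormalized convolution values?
Convolve image row [78, 59, 184, 96, 121, 189] with kernel [1, 2, 1]: y[0] = 78×1 = 78; y[1] = 78×2 + 59×1 = 215; y[2] = 78×1 + 59×2 + 184×1 = 380; y[3] = 59×1 + 184×2 + 96×1 = 523; y[4] = 184×1 + 96×2 + 121×1 = 497; y[5] = 96×1 + 121×2 + 189×1 = 527; y[6] = 121×1 + 189×2 = 499; y[7] = 189×1 = 189 → [78, 215, 380, 523, 497, 527, 499, 189]. Normalization factor = sum(kernel) = 4.

[78, 215, 380, 523, 497, 527, 499, 189]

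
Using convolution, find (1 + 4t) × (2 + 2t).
Ascending coefficients: a = [1, 4], b = [2, 2]. c[0] = 1×2 = 2; c[1] = 1×2 + 4×2 = 10; c[2] = 4×2 = 8. Result coefficients: [2, 10, 8] → 2 + 10t + 8t^2

2 + 10t + 8t^2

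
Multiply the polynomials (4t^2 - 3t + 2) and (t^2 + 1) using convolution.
Ascending coefficients: a = [2, -3, 4], b = [1, 0, 1]. c[0] = 2×1 = 2; c[1] = 2×0 + -3×1 = -3; c[2] = 2×1 + -3×0 + 4×1 = 6; c[3] = -3×1 + 4×0 = -3; c[4] = 4×1 = 4. Result coefficients: [2, -3, 6, -3, 4] → 4t^4 - 3t^3 + 6t^2 - 3t + 2

4t^4 - 3t^3 + 6t^2 - 3t + 2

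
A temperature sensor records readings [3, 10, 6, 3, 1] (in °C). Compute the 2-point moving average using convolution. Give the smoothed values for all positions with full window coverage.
2-point moving average kernel = [1, 1]. Apply in 'valid' mode (full window coverage): avg[0] = (3 + 10) / 2 = 6.5; avg[1] = (10 + 6) / 2 = 8.0; avg[2] = (6 + 3) / 2 = 4.5; avg[3] = (3 + 1) / 2 = 2.0. Smoothed values: [6.5, 8.0, 4.5, 2.0]

[6.5, 8.0, 4.5, 2.0]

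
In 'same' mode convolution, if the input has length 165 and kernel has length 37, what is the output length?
'Same' mode returns an output with the same length as the input: 165

165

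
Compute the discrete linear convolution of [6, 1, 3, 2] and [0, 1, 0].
y[0] = 6×0 = 0; y[1] = 6×1 + 1×0 = 6; y[2] = 6×0 + 1×1 + 3×0 = 1; y[3] = 1×0 + 3×1 + 2×0 = 3; y[4] = 3×0 + 2×1 = 2; y[5] = 2×0 = 0

[0, 6, 1, 3, 2, 0]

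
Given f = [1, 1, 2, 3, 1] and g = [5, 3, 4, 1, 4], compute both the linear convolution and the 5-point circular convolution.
Linear: y_lin[0] = 1×5 = 5; y_lin[1] = 1×3 + 1×5 = 8; y_lin[2] = 1×4 + 1×3 + 2×5 = 17; y_lin[3] = 1×1 + 1×4 + 2×3 + 3×5 = 26; y_lin[4] = 1×4 + 1×1 + 2×4 + 3×3 + 1×5 = 27; y_lin[5] = 1×4 + 2×1 + 3×4 + 1×3 = 21; y_lin[6] = 2×4 + 3×1 + 1×4 = 15; y_lin[7] = 3×4 + 1×1 = 13; y_lin[8] = 1×4 = 4 → [5, 8, 17, 26, 27, 21, 15, 13, 4]. Circular (length 5): y[0] = 1×5 + 1×4 + 2×1 + 3×4 + 1×3 = 26; y[1] = 1×3 + 1×5 + 2×4 + 3×1 + 1×4 = 23; y[2] = 1×4 + 1×3 + 2×5 + 3×4 + 1×1 = 30; y[3] = 1×1 + 1×4 + 2×3 + 3×5 + 1×4 = 30; y[4] = 1×4 + 1×1 + 2×4 + 3×3 + 1×5 = 27 → [26, 23, 30, 30, 27]

Linear: [5, 8, 17, 26, 27, 21, 15, 13, 4], Circular: [26, 23, 30, 30, 27]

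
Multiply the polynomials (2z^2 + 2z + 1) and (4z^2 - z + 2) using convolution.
Ascending coefficients: a = [1, 2, 2], b = [2, -1, 4]. c[0] = 1×2 = 2; c[1] = 1×-1 + 2×2 = 3; c[2] = 1×4 + 2×-1 + 2×2 = 6; c[3] = 2×4 + 2×-1 = 6; c[4] = 2×4 = 8. Result coefficients: [2, 3, 6, 6, 8] → 8z^4 + 6z^3 + 6z^2 + 3z + 2

8z^4 + 6z^3 + 6z^2 + 3z + 2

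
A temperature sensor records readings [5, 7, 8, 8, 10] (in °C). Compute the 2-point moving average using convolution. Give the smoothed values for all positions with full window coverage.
2-point moving average kernel = [1, 1]. Apply in 'valid' mode (full window coverage): avg[0] = (5 + 7) / 2 = 6.0; avg[1] = (7 + 8) / 2 = 7.5; avg[2] = (8 + 8) / 2 = 8.0; avg[3] = (8 + 10) / 2 = 9.0. Smoothed values: [6.0, 7.5, 8.0, 9.0]

[6.0, 7.5, 8.0, 9.0]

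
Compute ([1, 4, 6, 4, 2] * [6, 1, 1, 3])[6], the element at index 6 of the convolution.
Use y[k] = Σ_i a[i]·b[k-i] at k=6. y[6] = 4×3 + 2×1 = 14

14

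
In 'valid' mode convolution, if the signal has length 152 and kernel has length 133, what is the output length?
'Valid' mode counts only positions where the kernel fully overlaps the signal: m - n + 1 = 152 - 133 + 1 = 20

20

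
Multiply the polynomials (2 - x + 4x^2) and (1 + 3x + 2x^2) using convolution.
Ascending coefficients: a = [2, -1, 4], b = [1, 3, 2]. c[0] = 2×1 = 2; c[1] = 2×3 + -1×1 = 5; c[2] = 2×2 + -1×3 + 4×1 = 5; c[3] = -1×2 + 4×3 = 10; c[4] = 4×2 = 8. Result coefficients: [2, 5, 5, 10, 8] → 2 + 5x + 5x^2 + 10x^3 + 8x^4

2 + 5x + 5x^2 + 10x^3 + 8x^4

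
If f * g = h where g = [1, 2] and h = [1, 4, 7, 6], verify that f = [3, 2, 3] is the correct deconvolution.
Forward-compute [3, 2, 3] * [1, 2]: h[0] = 3×1 = 3; h[1] = 3×2 + 2×1 = 8; h[2] = 2×2 + 3×1 = 7; h[3] = 3×2 = 6 → [3, 8, 7, 6]. Does not match given h = [1, 4, 7, 6].

Not verified. [3, 2, 3] * [1, 2] = [3, 8, 7, 6], which differs from [1, 4, 7, 6] at index 0.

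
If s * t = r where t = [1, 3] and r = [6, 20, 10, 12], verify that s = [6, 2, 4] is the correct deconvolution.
Forward-compute [6, 2, 4] * [1, 3]: r[0] = 6×1 = 6; r[1] = 6×3 + 2×1 = 20; r[2] = 2×3 + 4×1 = 10; r[3] = 4×3 = 12 → [6, 20, 10, 12]. Matches given r = [6, 20, 10, 12], so verified.

Verified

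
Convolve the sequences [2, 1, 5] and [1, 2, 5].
y[0] = 2×1 = 2; y[1] = 2×2 + 1×1 = 5; y[2] = 2×5 + 1×2 + 5×1 = 17; y[3] = 1×5 + 5×2 = 15; y[4] = 5×5 = 25

[2, 5, 17, 15, 25]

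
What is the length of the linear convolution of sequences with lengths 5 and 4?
Linear/full convolution length: m + n - 1 = 5 + 4 - 1 = 8

8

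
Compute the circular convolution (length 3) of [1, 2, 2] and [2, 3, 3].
Use y[k] = Σ_j u[j]·v[(k-j) mod 3]. y[0] = 1×2 + 2×3 + 2×3 = 14; y[1] = 1×3 + 2×2 + 2×3 = 13; y[2] = 1×3 + 2×3 + 2×2 = 13. Result: [14, 13, 13]

[14, 13, 13]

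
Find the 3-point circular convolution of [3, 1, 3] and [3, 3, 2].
Use y[k] = Σ_j s[j]·t[(k-j) mod 3]. y[0] = 3×3 + 1×2 + 3×3 = 20; y[1] = 3×3 + 1×3 + 3×2 = 18; y[2] = 3×2 + 1×3 + 3×3 = 18. Result: [20, 18, 18]

[20, 18, 18]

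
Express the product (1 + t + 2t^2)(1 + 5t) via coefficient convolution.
Ascending coefficients: a = [1, 1, 2], b = [1, 5]. c[0] = 1×1 = 1; c[1] = 1×5 + 1×1 = 6; c[2] = 1×5 + 2×1 = 7; c[3] = 2×5 = 10. Result coefficients: [1, 6, 7, 10] → 1 + 6t + 7t^2 + 10t^3

1 + 6t + 7t^2 + 10t^3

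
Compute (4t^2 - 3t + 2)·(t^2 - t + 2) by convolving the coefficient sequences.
Ascending coefficients: a = [2, -3, 4], b = [2, -1, 1]. c[0] = 2×2 = 4; c[1] = 2×-1 + -3×2 = -8; c[2] = 2×1 + -3×-1 + 4×2 = 13; c[3] = -3×1 + 4×-1 = -7; c[4] = 4×1 = 4. Result coefficients: [4, -8, 13, -7, 4] → 4t^4 - 7t^3 + 13t^2 - 8t + 4

4t^4 - 7t^3 + 13t^2 - 8t + 4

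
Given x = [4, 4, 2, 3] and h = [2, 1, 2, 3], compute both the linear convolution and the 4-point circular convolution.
Linear: y_lin[0] = 4×2 = 8; y_lin[1] = 4×1 + 4×2 = 12; y_lin[2] = 4×2 + 4×1 + 2×2 = 16; y_lin[3] = 4×3 + 4×2 + 2×1 + 3×2 = 28; y_lin[4] = 4×3 + 2×2 + 3×1 = 19; y_lin[5] = 2×3 + 3×2 = 12; y_lin[6] = 3×3 = 9 → [8, 12, 16, 28, 19, 12, 9]. Circular (length 4): y[0] = 4×2 + 4×3 + 2×2 + 3×1 = 27; y[1] = 4×1 + 4×2 + 2×3 + 3×2 = 24; y[2] = 4×2 + 4×1 + 2×2 + 3×3 = 25; y[3] = 4×3 + 4×2 + 2×1 + 3×2 = 28 → [27, 24, 25, 28]

Linear: [8, 12, 16, 28, 19, 12, 9], Circular: [27, 24, 25, 28]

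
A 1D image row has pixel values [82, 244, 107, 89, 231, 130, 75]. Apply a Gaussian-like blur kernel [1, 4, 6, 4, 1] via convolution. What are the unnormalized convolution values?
Convolve image row [82, 244, 107, 89, 231, 130, 75] with kernel [1, 4, 6, 4, 1]: y[0] = 82×1 = 82; y[1] = 82×4 + 244×1 = 572; y[2] = 82×6 + 244×4 + 107×1 = 1575; y[3] = 82×4 + 244×6 + 107×4 + 89×1 = 2309; y[4] = 82×1 + 244×4 + 107×6 + 89×4 + 231×1 = 2287; y[5] = 244×1 + 107×4 + 89×6 + 231×4 + 130×1 = 2260; y[6] = 107×1 + 89×4 + 231×6 + 130×4 + 75×1 = 2444; y[7] = 89×1 + 231×4 + 130×6 + 75×4 = 2093; y[8] = 231×1 + 130×4 + 75×6 = 1201; y[9] = 130×1 + 75×4 = 430; y[10] = 75×1 = 75 → [82, 572, 1575, 2309, 2287, 2260, 2444, 2093, 1201, 430, 75]. Normalization factor = sum(kernel) = 16.

[82, 572, 1575, 2309, 2287, 2260, 2444, 2093, 1201, 430, 75]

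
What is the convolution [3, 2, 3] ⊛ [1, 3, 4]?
y[0] = 3×1 = 3; y[1] = 3×3 + 2×1 = 11; y[2] = 3×4 + 2×3 + 3×1 = 21; y[3] = 2×4 + 3×3 = 17; y[4] = 3×4 = 12

[3, 11, 21, 17, 12]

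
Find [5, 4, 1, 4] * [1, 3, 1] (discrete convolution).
y[0] = 5×1 = 5; y[1] = 5×3 + 4×1 = 19; y[2] = 5×1 + 4×3 + 1×1 = 18; y[3] = 4×1 + 1×3 + 4×1 = 11; y[4] = 1×1 + 4×3 = 13; y[5] = 4×1 = 4

[5, 19, 18, 11, 13, 4]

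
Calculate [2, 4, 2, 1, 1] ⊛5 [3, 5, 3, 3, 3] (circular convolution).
Use y[k] = Σ_j f[j]·g[(k-j) mod 5]. y[0] = 2×3 + 4×3 + 2×3 + 1×3 + 1×5 = 32; y[1] = 2×5 + 4×3 + 2×3 + 1×3 + 1×3 = 34; y[2] = 2×3 + 4×5 + 2×3 + 1×3 + 1×3 = 38; y[3] = 2×3 + 4×3 + 2×5 + 1×3 + 1×3 = 34; y[4] = 2×3 + 4×3 + 2×3 + 1×5 + 1×3 = 32. Result: [32, 34, 38, 34, 32]

[32, 34, 38, 34, 32]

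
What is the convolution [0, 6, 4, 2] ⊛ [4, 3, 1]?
y[0] = 0×4 = 0; y[1] = 0×3 + 6×4 = 24; y[2] = 0×1 + 6×3 + 4×4 = 34; y[3] = 6×1 + 4×3 + 2×4 = 26; y[4] = 4×1 + 2×3 = 10; y[5] = 2×1 = 2

[0, 24, 34, 26, 10, 2]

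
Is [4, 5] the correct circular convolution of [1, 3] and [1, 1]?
Recompute circular convolution of [1, 3] and [1, 1]: y[0] = 1×1 + 3×1 = 4; y[1] = 1×1 + 3×1 = 4 → [4, 4]. Compare to given [4, 5]: they differ at index 1: given 5, correct 4, so answer: No

No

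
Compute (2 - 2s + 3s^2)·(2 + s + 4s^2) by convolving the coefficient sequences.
Ascending coefficients: a = [2, -2, 3], b = [2, 1, 4]. c[0] = 2×2 = 4; c[1] = 2×1 + -2×2 = -2; c[2] = 2×4 + -2×1 + 3×2 = 12; c[3] = -2×4 + 3×1 = -5; c[4] = 3×4 = 12. Result coefficients: [4, -2, 12, -5, 12] → 4 - 2s + 12s^2 - 5s^3 + 12s^4

4 - 2s + 12s^2 - 5s^3 + 12s^4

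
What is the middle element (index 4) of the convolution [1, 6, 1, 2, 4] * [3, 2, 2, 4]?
Use y[k] = Σ_i a[i]·b[k-i] at k=4. y[4] = 6×4 + 1×2 + 2×2 + 4×3 = 42

42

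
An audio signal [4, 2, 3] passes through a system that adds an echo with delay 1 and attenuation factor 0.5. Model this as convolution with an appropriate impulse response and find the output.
Direct-path + delayed-attenuated-path model → impulse response h = [1, 0.5] (1 at lag 0, 0.5 at lag 1). Output y[n] = x[n] + 0.5·x[n - 1] (with x[n] = 0 outside 0..2): y[0] = 4 + 0.5×0 = 4; y[1] = 2 + 0.5×4 = 4.0; y[2] = 3 + 0.5×2 = 4.0; y[3] = 0 + 0.5×3 = 1.5. So y = [4, 4.0, 4.0, 1.5]

[4, 4.0, 4.0, 1.5]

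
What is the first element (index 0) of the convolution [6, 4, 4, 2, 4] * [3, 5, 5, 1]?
Use y[k] = Σ_i a[i]·b[k-i] at k=0. y[0] = 6×3 = 18

18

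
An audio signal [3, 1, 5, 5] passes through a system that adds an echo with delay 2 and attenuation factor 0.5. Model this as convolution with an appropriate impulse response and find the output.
Direct-path + delayed-attenuated-path model → impulse response h = [1, 0, 0.5] (1 at lag 0, 0.5 at lag 2). Output y[n] = x[n] + 0.5·x[n - 2] (with x[n] = 0 outside 0..3): y[0] = 3 + 0.5×0 = 3; y[1] = 1 + 0.5×0 = 1; y[2] = 5 + 0.5×3 = 6.5; y[3] = 5 + 0.5×1 = 5.5; y[4] = 0 + 0.5×5 = 2.5; y[5] = 0 + 0.5×5 = 2.5. So y = [3, 1, 6.5, 5.5, 2.5, 2.5]

[3, 1, 6.5, 5.5, 2.5, 2.5]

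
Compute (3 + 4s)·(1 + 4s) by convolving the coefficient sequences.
Ascending coefficients: a = [3, 4], b = [1, 4]. c[0] = 3×1 = 3; c[1] = 3×4 + 4×1 = 16; c[2] = 4×4 = 16. Result coefficients: [3, 16, 16] → 3 + 16s + 16s^2

3 + 16s + 16s^2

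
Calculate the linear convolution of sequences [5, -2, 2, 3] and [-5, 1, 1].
y[0] = 5×-5 = -25; y[1] = 5×1 + -2×-5 = 15; y[2] = 5×1 + -2×1 + 2×-5 = -7; y[3] = -2×1 + 2×1 + 3×-5 = -15; y[4] = 2×1 + 3×1 = 5; y[5] = 3×1 = 3

[-25, 15, -7, -15, 5, 3]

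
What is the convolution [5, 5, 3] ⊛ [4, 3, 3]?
y[0] = 5×4 = 20; y[1] = 5×3 + 5×4 = 35; y[2] = 5×3 + 5×3 + 3×4 = 42; y[3] = 5×3 + 3×3 = 24; y[4] = 3×3 = 9

[20, 35, 42, 24, 9]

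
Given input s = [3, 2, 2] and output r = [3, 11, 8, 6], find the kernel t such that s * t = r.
Output length 4 = len(s) + len(t) - 1 ⇒ len(t) = 2. Solve t forward using t[k] = (r[k] - Σ_{i≥1} s[i]·t[k-i]) / s[0]: t[0] = r[0] / s[0] = 3 / 3 = 1; t[1] = (r[1] - 2×1) / s[0] = (11 - 2×1) / 3 = 3. So t = [1, 3]. Forward-check [3, 2, 2] * [1, 3]: r[0] = 3×1 = 3; r[1] = 3×3 + 2×1 = 11; r[2] = 2×3 + 2×1 = 8; r[3] = 2×3 = 6 → [3, 11, 8, 6] ✓

[1, 3]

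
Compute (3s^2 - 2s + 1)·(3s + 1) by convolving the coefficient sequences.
Ascending coefficients: a = [1, -2, 3], b = [1, 3]. c[0] = 1×1 = 1; c[1] = 1×3 + -2×1 = 1; c[2] = -2×3 + 3×1 = -3; c[3] = 3×3 = 9. Result coefficients: [1, 1, -3, 9] → 9s^3 - 3s^2 + s + 1

9s^3 - 3s^2 + s + 1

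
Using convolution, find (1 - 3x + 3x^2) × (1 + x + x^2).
Ascending coefficients: a = [1, -3, 3], b = [1, 1, 1]. c[0] = 1×1 = 1; c[1] = 1×1 + -3×1 = -2; c[2] = 1×1 + -3×1 + 3×1 = 1; c[3] = -3×1 + 3×1 = 0; c[4] = 3×1 = 3. Result coefficients: [1, -2, 1, 0, 3] → 1 - 2x + x^2 + 3x^4

1 - 2x + x^2 + 3x^4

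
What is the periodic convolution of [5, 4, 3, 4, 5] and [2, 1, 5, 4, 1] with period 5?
Use y[k] = Σ_j f[j]·g[(k-j) mod 5]. y[0] = 5×2 + 4×1 + 3×4 + 4×5 + 5×1 = 51; y[1] = 5×1 + 4×2 + 3×1 + 4×4 + 5×5 = 57; y[2] = 5×5 + 4×1 + 3×2 + 4×1 + 5×4 = 59; y[3] = 5×4 + 4×5 + 3×1 + 4×2 + 5×1 = 56; y[4] = 5×1 + 4×4 + 3×5 + 4×1 + 5×2 = 50. Result: [51, 57, 59, 56, 50]

[51, 57, 59, 56, 50]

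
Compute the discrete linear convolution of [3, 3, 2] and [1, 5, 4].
y[0] = 3×1 = 3; y[1] = 3×5 + 3×1 = 18; y[2] = 3×4 + 3×5 + 2×1 = 29; y[3] = 3×4 + 2×5 = 22; y[4] = 2×4 = 8

[3, 18, 29, 22, 8]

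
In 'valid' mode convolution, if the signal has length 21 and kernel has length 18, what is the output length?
'Valid' mode counts only positions where the kernel fully overlaps the signal: m - n + 1 = 21 - 18 + 1 = 4

4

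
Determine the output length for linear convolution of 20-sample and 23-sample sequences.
Linear/full convolution length: m + n - 1 = 20 + 23 - 1 = 42

42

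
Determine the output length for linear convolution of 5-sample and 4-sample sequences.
Linear/full convolution length: m + n - 1 = 5 + 4 - 1 = 8

8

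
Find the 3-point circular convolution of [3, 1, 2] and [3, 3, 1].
Use y[k] = Σ_j f[j]·g[(k-j) mod 3]. y[0] = 3×3 + 1×1 + 2×3 = 16; y[1] = 3×3 + 1×3 + 2×1 = 14; y[2] = 3×1 + 1×3 + 2×3 = 12. Result: [16, 14, 12]

[16, 14, 12]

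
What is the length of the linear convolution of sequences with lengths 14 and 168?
Linear/full convolution length: m + n - 1 = 14 + 168 - 1 = 181

181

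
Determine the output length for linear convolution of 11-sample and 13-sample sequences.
Linear/full convolution length: m + n - 1 = 11 + 13 - 1 = 23

23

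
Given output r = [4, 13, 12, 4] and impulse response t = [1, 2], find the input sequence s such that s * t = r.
Deconvolve r=[4, 13, 12, 4] by t=[1, 2]. Since t[0]=1, solve forward: s[0] = r[0] / 1 = 4; s[1] = (r[1] - 4×2) / 1 = 5; s[2] = (r[2] - 5×2) / 1 = 2. So s = [4, 5, 2]. Check by forward convolution: r[0] = 4×1 = 4; r[1] = 4×2 + 5×1 = 13; r[2] = 5×2 + 2×1 = 12; r[3] = 2×2 = 4

[4, 5, 2]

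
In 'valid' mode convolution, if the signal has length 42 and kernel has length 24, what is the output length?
'Valid' mode counts only positions where the kernel fully overlaps the signal: m - n + 1 = 42 - 24 + 1 = 19

19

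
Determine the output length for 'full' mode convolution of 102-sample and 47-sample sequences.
Linear/full convolution length: m + n - 1 = 102 + 47 - 1 = 148

148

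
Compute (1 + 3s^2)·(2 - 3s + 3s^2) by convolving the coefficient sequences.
Ascending coefficients: a = [1, 0, 3], b = [2, -3, 3]. c[0] = 1×2 = 2; c[1] = 1×-3 + 0×2 = -3; c[2] = 1×3 + 0×-3 + 3×2 = 9; c[3] = 0×3 + 3×-3 = -9; c[4] = 3×3 = 9. Result coefficients: [2, -3, 9, -9, 9] → 2 - 3s + 9s^2 - 9s^3 + 9s^4

2 - 3s + 9s^2 - 9s^3 + 9s^4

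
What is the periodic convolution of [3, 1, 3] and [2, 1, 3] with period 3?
Use y[k] = Σ_j f[j]·g[(k-j) mod 3]. y[0] = 3×2 + 1×3 + 3×1 = 12; y[1] = 3×1 + 1×2 + 3×3 = 14; y[2] = 3×3 + 1×1 + 3×2 = 16. Result: [12, 14, 16]

[12, 14, 16]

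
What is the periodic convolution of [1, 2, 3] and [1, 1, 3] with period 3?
Use y[k] = Σ_j s[j]·t[(k-j) mod 3]. y[0] = 1×1 + 2×3 + 3×1 = 10; y[1] = 1×1 + 2×1 + 3×3 = 12; y[2] = 1×3 + 2×1 + 3×1 = 8. Result: [10, 12, 8]

[10, 12, 8]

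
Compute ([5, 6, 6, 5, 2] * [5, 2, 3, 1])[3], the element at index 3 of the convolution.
Use y[k] = Σ_i a[i]·b[k-i] at k=3. y[3] = 5×1 + 6×3 + 6×2 + 5×5 = 60

60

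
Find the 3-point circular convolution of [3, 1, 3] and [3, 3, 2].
Use y[k] = Σ_j x[j]·h[(k-j) mod 3]. y[0] = 3×3 + 1×2 + 3×3 = 20; y[1] = 3×3 + 1×3 + 3×2 = 18; y[2] = 3×2 + 1×3 + 3×3 = 18. Result: [20, 18, 18]

[20, 18, 18]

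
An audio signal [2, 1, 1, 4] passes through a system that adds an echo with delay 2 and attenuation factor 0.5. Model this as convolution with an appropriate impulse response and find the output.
Direct-path + delayed-attenuated-path model → impulse response h = [1, 0, 0.5] (1 at lag 0, 0.5 at lag 2). Output y[n] = x[n] + 0.5·x[n - 2] (with x[n] = 0 outside 0..3): y[0] = 2 + 0.5×0 = 2; y[1] = 1 + 0.5×0 = 1; y[2] = 1 + 0.5×2 = 2.0; y[3] = 4 + 0.5×1 = 4.5; y[4] = 0 + 0.5×1 = 0.5; y[5] = 0 + 0.5×4 = 2.0. So y = [2, 1, 2.0, 4.5, 0.5, 2.0]

[2, 1, 2.0, 4.5, 0.5, 2.0]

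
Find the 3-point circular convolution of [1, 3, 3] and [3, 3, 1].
Use y[k] = Σ_j x[j]·h[(k-j) mod 3]. y[0] = 1×3 + 3×1 + 3×3 = 15; y[1] = 1×3 + 3×3 + 3×1 = 15; y[2] = 1×1 + 3×3 + 3×3 = 19. Result: [15, 15, 19]

[15, 15, 19]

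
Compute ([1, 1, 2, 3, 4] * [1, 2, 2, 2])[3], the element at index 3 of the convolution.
Use y[k] = Σ_i a[i]·b[k-i] at k=3. y[3] = 1×2 + 1×2 + 2×2 + 3×1 = 11

11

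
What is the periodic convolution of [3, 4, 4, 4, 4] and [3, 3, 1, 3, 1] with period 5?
Use y[k] = Σ_j s[j]·t[(k-j) mod 5]. y[0] = 3×3 + 4×1 + 4×3 + 4×1 + 4×3 = 41; y[1] = 3×3 + 4×3 + 4×1 + 4×3 + 4×1 = 41; y[2] = 3×1 + 4×3 + 4×3 + 4×1 + 4×3 = 43; y[3] = 3×3 + 4×1 + 4×3 + 4×3 + 4×1 = 41; y[4] = 3×1 + 4×3 + 4×1 + 4×3 + 4×3 = 43. Result: [41, 41, 43, 41, 43]

[41, 41, 43, 41, 43]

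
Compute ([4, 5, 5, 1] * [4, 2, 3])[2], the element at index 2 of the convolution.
Use y[k] = Σ_i a[i]·b[k-i] at k=2. y[2] = 4×3 + 5×2 + 5×4 = 42

42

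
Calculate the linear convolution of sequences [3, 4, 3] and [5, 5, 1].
y[0] = 3×5 = 15; y[1] = 3×5 + 4×5 = 35; y[2] = 3×1 + 4×5 + 3×5 = 38; y[3] = 4×1 + 3×5 = 19; y[4] = 3×1 = 3

[15, 35, 38, 19, 3]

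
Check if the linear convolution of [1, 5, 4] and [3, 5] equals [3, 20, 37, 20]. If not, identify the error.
Recompute linear convolution of [1, 5, 4] and [3, 5]: y[0] = 1×3 = 3; y[1] = 1×5 + 5×3 = 20; y[2] = 5×5 + 4×3 = 37; y[3] = 4×5 = 20 → [3, 20, 37, 20]. Given [3, 20, 37, 20] matches, so answer: Yes

Yes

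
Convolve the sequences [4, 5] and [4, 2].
y[0] = 4×4 = 16; y[1] = 4×2 + 5×4 = 28; y[2] = 5×2 = 10

[16, 28, 10]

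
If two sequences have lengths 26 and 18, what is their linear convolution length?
Linear/full convolution length: m + n - 1 = 26 + 18 - 1 = 43

43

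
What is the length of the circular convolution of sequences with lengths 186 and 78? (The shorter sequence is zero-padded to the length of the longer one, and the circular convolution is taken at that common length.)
Circular convolution (zero-padding the shorter input) has length max(m, n) = max(186, 78) = 186

186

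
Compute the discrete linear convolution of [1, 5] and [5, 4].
y[0] = 1×5 = 5; y[1] = 1×4 + 5×5 = 29; y[2] = 5×4 = 20

[5, 29, 20]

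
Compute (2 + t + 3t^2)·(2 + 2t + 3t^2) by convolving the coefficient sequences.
Ascending coefficients: a = [2, 1, 3], b = [2, 2, 3]. c[0] = 2×2 = 4; c[1] = 2×2 + 1×2 = 6; c[2] = 2×3 + 1×2 + 3×2 = 14; c[3] = 1×3 + 3×2 = 9; c[4] = 3×3 = 9. Result coefficients: [4, 6, 14, 9, 9] → 4 + 6t + 14t^2 + 9t^3 + 9t^4

4 + 6t + 14t^2 + 9t^3 + 9t^4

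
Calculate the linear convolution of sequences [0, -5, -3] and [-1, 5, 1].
y[0] = 0×-1 = 0; y[1] = 0×5 + -5×-1 = 5; y[2] = 0×1 + -5×5 + -3×-1 = -22; y[3] = -5×1 + -3×5 = -20; y[4] = -3×1 = -3

[0, 5, -22, -20, -3]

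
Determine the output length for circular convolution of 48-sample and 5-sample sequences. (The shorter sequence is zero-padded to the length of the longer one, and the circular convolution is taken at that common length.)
Circular convolution (zero-padding the shorter input) has length max(m, n) = max(48, 5) = 48

48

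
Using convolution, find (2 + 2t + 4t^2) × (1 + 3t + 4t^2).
Ascending coefficients: a = [2, 2, 4], b = [1, 3, 4]. c[0] = 2×1 = 2; c[1] = 2×3 + 2×1 = 8; c[2] = 2×4 + 2×3 + 4×1 = 18; c[3] = 2×4 + 4×3 = 20; c[4] = 4×4 = 16. Result coefficients: [2, 8, 18, 20, 16] → 2 + 8t + 18t^2 + 20t^3 + 16t^4

2 + 8t + 18t^2 + 20t^3 + 16t^4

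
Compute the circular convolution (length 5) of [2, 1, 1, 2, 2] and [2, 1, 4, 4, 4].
Use y[k] = Σ_j s[j]·t[(k-j) mod 5]. y[0] = 2×2 + 1×4 + 1×4 + 2×4 + 2×1 = 22; y[1] = 2×1 + 1×2 + 1×4 + 2×4 + 2×4 = 24; y[2] = 2×4 + 1×1 + 1×2 + 2×4 + 2×4 = 27; y[3] = 2×4 + 1×4 + 1×1 + 2×2 + 2×4 = 25; y[4] = 2×4 + 1×4 + 1×4 + 2×1 + 2×2 = 22. Result: [22, 24, 27, 25, 22]

[22, 24, 27, 25, 22]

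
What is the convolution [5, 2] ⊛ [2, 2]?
y[0] = 5×2 = 10; y[1] = 5×2 + 2×2 = 14; y[2] = 2×2 = 4

[10, 14, 4]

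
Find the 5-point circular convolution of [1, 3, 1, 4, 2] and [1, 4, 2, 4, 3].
Use y[k] = Σ_j s[j]·t[(k-j) mod 5]. y[0] = 1×1 + 3×3 + 1×4 + 4×2 + 2×4 = 30; y[1] = 1×4 + 3×1 + 1×3 + 4×4 + 2×2 = 30; y[2] = 1×2 + 3×4 + 1×1 + 4×3 + 2×4 = 35; y[3] = 1×4 + 3×2 + 1×4 + 4×1 + 2×3 = 24; y[4] = 1×3 + 3×4 + 1×2 + 4×4 + 2×1 = 35. Result: [30, 30, 35, 24, 35]

[30, 30, 35, 24, 35]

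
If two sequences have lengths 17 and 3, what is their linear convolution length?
Linear/full convolution length: m + n - 1 = 17 + 3 - 1 = 19

19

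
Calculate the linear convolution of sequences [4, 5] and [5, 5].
y[0] = 4×5 = 20; y[1] = 4×5 + 5×5 = 45; y[2] = 5×5 = 25

[20, 45, 25]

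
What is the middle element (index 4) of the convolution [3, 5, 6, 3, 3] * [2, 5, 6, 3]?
Use y[k] = Σ_i a[i]·b[k-i] at k=4. y[4] = 5×3 + 6×6 + 3×5 + 3×2 = 72

72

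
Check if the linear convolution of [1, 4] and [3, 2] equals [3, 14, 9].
Recompute linear convolution of [1, 4] and [3, 2]: y[0] = 1×3 = 3; y[1] = 1×2 + 4×3 = 14; y[2] = 4×2 = 8 → [3, 14, 8]. Compare to given [3, 14, 9]: they differ at index 2: given 9, correct 8, so answer: No

No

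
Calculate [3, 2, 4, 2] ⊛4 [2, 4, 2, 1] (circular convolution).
Use y[k] = Σ_j a[j]·b[(k-j) mod 4]. y[0] = 3×2 + 2×1 + 4×2 + 2×4 = 24; y[1] = 3×4 + 2×2 + 4×1 + 2×2 = 24; y[2] = 3×2 + 2×4 + 4×2 + 2×1 = 24; y[3] = 3×1 + 2×2 + 4×4 + 2×2 = 27. Result: [24, 24, 24, 27]

[24, 24, 24, 27]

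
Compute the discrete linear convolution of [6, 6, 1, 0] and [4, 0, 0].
y[0] = 6×4 = 24; y[1] = 6×0 + 6×4 = 24; y[2] = 6×0 + 6×0 + 1×4 = 4; y[3] = 6×0 + 1×0 + 0×4 = 0; y[4] = 1×0 + 0×0 = 0; y[5] = 0×0 = 0

[24, 24, 4, 0, 0, 0]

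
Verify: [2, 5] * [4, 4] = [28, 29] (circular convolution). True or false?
Recompute circular convolution of [2, 5] and [4, 4]: y[0] = 2×4 + 5×4 = 28; y[1] = 2×4 + 5×4 = 28 → [28, 28]. Compare to given [28, 29]: they differ at index 1: given 29, correct 28, so answer: No

No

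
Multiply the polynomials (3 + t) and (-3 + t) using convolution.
Ascending coefficients: a = [3, 1], b = [-3, 1]. c[0] = 3×-3 = -9; c[1] = 3×1 + 1×-3 = 0; c[2] = 1×1 = 1. Result coefficients: [-9, 0, 1] → -9 + t^2

-9 + t^2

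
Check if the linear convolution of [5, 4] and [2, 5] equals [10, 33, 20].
Recompute linear convolution of [5, 4] and [2, 5]: y[0] = 5×2 = 10; y[1] = 5×5 + 4×2 = 33; y[2] = 4×5 = 20 → [10, 33, 20]. Given [10, 33, 20] matches, so answer: Yes

Yes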